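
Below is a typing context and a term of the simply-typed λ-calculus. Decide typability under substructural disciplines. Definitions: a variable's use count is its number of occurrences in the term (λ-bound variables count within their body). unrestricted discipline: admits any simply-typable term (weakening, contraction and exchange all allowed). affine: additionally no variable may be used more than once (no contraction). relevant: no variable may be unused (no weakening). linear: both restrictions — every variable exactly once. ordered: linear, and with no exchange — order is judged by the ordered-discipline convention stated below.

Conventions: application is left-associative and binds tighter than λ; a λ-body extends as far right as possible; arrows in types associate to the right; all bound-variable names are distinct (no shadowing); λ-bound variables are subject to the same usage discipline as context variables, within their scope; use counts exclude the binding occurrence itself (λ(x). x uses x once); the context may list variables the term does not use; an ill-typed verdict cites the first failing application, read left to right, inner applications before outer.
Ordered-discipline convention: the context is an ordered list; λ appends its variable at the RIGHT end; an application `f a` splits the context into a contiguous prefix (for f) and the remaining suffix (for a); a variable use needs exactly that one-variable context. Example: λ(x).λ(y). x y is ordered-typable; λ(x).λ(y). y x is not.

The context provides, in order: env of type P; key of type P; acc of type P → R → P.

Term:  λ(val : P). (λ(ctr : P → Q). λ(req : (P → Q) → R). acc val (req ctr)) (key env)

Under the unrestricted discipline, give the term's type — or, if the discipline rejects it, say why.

not well-typed under unrestricted — the type mismatch rejects it
usage: env=1; key=1; acc=1; val (λ-bound)=1; ctr (λ-bound)=1; req (λ-bound)=1
use order (left to right): acc, val, req, ctr, key, env
typing: ill-typed: can't apply a value of type P
summary: ordered ✗ · linear ✗ · affine ✗ · relevant ✗ · unrestricted ✗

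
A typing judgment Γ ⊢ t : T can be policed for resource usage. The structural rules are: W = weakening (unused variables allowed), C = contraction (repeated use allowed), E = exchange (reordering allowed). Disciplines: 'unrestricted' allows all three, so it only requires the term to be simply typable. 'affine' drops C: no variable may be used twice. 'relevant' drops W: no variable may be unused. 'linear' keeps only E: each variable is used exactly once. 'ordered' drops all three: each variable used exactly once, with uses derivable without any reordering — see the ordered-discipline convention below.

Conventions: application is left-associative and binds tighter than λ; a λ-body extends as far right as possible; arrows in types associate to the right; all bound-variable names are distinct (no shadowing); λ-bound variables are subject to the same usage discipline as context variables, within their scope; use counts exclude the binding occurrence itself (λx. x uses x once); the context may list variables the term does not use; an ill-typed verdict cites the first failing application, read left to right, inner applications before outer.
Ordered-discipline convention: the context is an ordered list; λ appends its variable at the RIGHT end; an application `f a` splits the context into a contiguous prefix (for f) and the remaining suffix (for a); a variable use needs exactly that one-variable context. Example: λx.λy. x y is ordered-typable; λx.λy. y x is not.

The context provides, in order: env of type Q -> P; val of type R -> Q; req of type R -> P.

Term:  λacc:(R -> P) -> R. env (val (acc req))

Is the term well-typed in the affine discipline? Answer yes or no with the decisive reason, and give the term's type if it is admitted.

yes — no duplicate uses among env, val, req, acc; term : ((R -> P) -> R) -> P
counts: env: 1×; val: 1×; req: 1×; acc [bound]: 1×
use order (left to right): env, val, acc, req
typing: ✓ — ((R -> P) -> R) -> P
all disciplines: ordered ✗; linear ✓; affine ✓; relevant ✓; unrestricted ✓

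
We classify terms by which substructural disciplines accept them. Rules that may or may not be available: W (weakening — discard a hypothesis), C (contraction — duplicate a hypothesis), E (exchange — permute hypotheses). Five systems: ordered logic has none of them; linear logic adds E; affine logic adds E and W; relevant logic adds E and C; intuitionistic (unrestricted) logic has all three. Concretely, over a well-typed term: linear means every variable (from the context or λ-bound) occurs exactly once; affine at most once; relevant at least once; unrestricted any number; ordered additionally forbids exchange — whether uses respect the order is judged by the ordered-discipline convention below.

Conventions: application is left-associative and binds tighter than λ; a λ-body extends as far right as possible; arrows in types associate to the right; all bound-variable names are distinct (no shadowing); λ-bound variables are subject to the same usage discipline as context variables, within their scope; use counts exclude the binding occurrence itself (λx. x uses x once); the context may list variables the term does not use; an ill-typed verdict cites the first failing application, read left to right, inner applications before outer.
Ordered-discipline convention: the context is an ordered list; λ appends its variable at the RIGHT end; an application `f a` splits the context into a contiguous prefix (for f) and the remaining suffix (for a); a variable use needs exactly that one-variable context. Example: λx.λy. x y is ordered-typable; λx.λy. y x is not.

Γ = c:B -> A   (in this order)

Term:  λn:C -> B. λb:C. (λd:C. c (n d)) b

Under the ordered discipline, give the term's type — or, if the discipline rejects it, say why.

term : (C -> B) -> C -> A
counts: c: 1; n [bound]: 1; b [bound]: 1; d [bound]: 1
use order (left to right): c, n, d, b
typing: well-typed at (C -> B) -> C -> A
per-discipline verdicts: ordered ✓, linear ✓, affine ✓, relevant ✓, unrestricted ✓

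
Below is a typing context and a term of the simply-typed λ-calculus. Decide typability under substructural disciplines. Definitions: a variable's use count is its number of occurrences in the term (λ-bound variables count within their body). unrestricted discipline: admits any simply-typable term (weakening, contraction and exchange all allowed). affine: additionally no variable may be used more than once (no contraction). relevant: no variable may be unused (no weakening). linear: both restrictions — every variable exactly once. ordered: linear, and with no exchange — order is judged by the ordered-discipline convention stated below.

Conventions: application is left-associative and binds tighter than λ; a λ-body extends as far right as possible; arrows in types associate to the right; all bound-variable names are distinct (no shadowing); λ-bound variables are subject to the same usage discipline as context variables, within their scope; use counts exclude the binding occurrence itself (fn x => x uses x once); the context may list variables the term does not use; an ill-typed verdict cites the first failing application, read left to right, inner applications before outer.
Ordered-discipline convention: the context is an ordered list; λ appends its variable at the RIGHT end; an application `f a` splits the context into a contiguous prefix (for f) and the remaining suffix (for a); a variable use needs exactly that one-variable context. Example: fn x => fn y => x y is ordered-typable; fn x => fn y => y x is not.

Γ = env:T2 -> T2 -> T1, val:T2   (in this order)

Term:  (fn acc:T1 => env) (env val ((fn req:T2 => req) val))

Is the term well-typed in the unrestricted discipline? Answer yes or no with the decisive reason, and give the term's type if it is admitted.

yes — well-typed at T2 -> T2 -> T1; no restrictions here; term : T2 -> T2 -> T1
counts: env=2; val=2; acc (bound)=0; req (bound)=1
left-to-right use order: env, env, val, req, val
typing: well-typed at T2 -> T2 -> T1
summary: ordered ✗ | linear ✗ | affine ✗ | relevant ✗ | unrestricted ✓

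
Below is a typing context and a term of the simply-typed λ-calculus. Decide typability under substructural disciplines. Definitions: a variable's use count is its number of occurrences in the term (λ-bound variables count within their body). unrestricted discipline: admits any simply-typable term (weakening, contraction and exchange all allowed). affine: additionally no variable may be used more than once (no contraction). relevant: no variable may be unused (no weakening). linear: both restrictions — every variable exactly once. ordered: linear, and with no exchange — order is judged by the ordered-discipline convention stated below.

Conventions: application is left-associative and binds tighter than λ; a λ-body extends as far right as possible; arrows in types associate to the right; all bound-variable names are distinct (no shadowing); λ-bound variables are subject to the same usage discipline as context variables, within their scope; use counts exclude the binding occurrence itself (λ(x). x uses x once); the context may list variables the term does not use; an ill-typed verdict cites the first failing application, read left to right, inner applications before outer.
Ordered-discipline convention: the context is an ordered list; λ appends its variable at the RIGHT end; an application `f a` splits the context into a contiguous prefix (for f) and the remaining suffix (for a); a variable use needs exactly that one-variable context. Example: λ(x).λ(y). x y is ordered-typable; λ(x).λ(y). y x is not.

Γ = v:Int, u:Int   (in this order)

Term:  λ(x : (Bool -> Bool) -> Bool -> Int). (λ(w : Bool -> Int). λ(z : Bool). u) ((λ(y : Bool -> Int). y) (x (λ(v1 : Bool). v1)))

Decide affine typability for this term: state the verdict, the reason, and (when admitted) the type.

yes — v, u, x, w, z, y, v1: no repeats, contraction unneeded; term : ((Bool -> Bool) -> Bool -> Int) -> Bool -> Int
use counts: v: 0; u: 1; x (bound): 1; w (bound): 0; z (bound): 0; y (bound): 1; v1 (bound): 1
use order (left to right): u, y, x, v1
typing: well-typed at ((Bool -> Bool) -> Bool -> Int) -> Bool -> Int
per-discipline verdicts: ordered ✗; linear ✗; affine ✓; relevant ✗; unrestricted ✓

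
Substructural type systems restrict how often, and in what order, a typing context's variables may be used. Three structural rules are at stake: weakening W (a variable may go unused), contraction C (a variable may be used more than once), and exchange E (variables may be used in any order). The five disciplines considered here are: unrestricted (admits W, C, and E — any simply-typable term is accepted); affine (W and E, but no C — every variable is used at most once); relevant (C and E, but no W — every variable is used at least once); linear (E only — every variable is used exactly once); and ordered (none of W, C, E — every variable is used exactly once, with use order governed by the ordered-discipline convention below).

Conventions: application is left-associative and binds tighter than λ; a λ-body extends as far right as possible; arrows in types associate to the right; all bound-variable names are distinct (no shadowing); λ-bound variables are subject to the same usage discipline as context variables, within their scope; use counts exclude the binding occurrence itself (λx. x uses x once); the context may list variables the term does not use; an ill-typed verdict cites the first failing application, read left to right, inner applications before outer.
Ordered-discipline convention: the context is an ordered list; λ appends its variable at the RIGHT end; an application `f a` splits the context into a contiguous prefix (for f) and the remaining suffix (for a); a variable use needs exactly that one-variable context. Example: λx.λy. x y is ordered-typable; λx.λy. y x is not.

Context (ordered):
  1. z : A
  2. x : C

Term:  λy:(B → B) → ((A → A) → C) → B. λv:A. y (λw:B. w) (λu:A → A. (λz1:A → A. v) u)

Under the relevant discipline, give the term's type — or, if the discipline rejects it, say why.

not well-typed under relevant — fails simple typing
counts: z=0; x=0; y (bound)=1; v (bound)=1; w (bound)=1; u (bound)=1; z1 (bound)=0
uses in reading order: y, w, v, u
typing: ill-typed: a function awaiting (A → A) → C gets (A → A) → A
summary: ordered ✗; linear ✗; affine ✗; relevant ✗; unrestricted ✗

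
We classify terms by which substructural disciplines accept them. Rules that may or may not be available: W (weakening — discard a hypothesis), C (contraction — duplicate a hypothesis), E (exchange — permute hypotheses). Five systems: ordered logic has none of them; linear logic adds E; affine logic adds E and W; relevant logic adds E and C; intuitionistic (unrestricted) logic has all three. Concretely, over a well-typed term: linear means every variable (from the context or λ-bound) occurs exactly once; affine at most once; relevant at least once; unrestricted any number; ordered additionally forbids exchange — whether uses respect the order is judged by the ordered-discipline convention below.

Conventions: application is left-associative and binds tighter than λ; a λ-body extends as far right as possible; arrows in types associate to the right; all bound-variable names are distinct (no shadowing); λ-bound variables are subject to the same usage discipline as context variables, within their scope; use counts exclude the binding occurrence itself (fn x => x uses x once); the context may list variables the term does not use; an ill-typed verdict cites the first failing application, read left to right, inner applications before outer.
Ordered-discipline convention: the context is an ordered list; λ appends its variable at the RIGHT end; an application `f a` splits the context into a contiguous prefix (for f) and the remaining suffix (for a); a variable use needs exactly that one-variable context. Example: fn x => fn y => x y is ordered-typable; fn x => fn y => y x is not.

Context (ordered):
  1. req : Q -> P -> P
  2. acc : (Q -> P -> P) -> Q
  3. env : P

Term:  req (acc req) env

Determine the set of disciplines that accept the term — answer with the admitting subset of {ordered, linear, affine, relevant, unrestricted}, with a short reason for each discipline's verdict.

admitted in: relevant, unrestricted
usage: req ×2, acc ×1, env ×1
order of uses: req, acc, req, env
typing: well-typed at P
ordered ✗ (repeated use of req ×2)
linear ✗ (repeated use of req ×2)
affine ✗ (repeated use of req ×2)
relevant ✓ (none of req, acc, env goes unused)
unrestricted ✓ (type-checks (P) and nothing is barred)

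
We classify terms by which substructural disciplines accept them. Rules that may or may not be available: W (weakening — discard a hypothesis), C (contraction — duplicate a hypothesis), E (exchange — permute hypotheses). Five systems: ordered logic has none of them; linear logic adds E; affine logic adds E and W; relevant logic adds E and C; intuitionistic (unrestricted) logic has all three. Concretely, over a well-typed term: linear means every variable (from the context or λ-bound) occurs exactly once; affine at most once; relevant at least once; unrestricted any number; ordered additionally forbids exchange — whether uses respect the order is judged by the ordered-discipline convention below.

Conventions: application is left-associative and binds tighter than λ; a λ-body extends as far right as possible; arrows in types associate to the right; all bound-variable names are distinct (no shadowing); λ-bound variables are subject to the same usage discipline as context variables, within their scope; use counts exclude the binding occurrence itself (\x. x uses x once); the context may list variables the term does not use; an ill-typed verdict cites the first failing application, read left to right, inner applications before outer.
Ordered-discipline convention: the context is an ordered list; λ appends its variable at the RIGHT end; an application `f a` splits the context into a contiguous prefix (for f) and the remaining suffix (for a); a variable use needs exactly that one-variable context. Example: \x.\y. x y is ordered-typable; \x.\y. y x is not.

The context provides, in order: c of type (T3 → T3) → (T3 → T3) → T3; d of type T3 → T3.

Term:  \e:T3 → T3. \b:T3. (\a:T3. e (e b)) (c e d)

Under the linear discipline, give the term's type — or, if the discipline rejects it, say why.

not well-typed under linear — e ×3 used more than once (contraction); unused: a — weakening required
usage: c ×1, d ×1, e (bound) ×3, b (bound) ×1, a (bound) ×0
use order (left to right): e, e, b, c, e, d
typing: well-typed at (T3 → T3) → T3 → T3
all disciplines: ordered ✗ | linear ✗ | affine ✗ | relevant ✗ | unrestricted ✓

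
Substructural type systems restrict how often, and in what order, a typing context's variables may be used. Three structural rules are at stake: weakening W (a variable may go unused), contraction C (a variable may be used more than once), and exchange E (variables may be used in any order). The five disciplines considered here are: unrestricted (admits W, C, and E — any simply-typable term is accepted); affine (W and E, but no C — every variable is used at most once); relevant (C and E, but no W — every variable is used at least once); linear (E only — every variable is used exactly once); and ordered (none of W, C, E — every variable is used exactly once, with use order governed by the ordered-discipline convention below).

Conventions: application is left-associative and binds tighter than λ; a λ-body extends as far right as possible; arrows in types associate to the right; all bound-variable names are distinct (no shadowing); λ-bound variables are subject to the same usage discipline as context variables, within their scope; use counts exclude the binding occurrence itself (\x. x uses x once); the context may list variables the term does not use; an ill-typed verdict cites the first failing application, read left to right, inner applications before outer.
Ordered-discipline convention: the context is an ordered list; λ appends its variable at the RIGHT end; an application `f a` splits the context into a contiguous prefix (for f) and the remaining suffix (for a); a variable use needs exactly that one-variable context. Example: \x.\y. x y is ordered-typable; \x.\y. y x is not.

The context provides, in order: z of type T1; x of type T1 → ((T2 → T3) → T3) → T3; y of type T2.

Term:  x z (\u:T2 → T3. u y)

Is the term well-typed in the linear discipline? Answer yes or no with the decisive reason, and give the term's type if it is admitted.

yes — each of z, x, y, u used exactly once; term : T3
counts: z: 1; x: 1; y: 1; u (bound): 1
uses in reading order: x, z, u, y
typing: ✓ — T3
summary: ordered ✗ | linear ✓ | affine ✓ | relevant ✓ | unrestricted ✓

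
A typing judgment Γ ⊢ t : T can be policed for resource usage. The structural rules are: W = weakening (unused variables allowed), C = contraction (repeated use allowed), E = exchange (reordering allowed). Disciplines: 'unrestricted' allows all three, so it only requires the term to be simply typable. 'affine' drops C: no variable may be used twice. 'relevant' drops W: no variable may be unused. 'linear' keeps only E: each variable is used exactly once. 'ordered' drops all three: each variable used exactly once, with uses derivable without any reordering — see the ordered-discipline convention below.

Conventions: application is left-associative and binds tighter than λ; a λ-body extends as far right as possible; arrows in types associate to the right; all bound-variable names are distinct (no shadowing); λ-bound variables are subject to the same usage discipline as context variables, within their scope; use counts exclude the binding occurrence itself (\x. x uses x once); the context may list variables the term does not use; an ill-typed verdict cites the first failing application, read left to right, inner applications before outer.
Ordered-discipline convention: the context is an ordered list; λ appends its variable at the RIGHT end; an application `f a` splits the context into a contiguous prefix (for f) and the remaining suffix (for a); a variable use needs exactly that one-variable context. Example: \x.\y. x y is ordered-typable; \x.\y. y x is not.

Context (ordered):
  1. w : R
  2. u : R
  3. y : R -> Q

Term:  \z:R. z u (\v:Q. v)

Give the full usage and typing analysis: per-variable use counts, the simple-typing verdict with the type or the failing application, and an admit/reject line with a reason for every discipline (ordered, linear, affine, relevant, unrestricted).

use counts: w: 0×; u: 1×; y: 0×; z (λ-bound): 1×; v (λ-bound): 1×
order of uses: z, u, v
typing: ill-typed: applying a non-function (R)
ordered: ✗ — the type mismatch rejects it
linear: ✗ — not simply typable
affine: ✗ — fails simple typing
relevant: ✗ — a type mismatch blocks all five
unrestricted: ✗ — the type mismatch rejects it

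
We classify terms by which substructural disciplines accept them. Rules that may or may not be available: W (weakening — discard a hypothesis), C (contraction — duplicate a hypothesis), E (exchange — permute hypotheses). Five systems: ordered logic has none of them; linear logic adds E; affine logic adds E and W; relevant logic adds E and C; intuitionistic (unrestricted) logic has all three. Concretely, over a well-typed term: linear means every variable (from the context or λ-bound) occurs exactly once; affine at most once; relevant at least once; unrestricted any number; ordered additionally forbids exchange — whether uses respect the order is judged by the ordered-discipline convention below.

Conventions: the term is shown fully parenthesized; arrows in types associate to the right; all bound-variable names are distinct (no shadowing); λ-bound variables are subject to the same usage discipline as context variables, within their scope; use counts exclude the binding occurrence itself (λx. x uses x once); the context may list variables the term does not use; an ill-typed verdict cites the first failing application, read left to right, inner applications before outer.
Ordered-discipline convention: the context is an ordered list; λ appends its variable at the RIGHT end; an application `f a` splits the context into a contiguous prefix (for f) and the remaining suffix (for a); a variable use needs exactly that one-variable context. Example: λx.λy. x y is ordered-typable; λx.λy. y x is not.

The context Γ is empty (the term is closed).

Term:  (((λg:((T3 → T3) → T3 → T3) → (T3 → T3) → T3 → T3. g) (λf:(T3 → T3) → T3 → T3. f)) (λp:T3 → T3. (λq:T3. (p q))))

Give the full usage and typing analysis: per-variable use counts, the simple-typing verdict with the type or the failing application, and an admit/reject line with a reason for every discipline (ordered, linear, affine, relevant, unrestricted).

use counts: g (λ-bound): 1×; f (λ-bound): 1×; p (λ-bound): 1×; q (λ-bound): 1×
left-to-right use order: g, f, p, q
typing: well-typed — term : (T3 → T3) → T3 → T3
ordered: ✓ — g, f, p, q: once each, no exchange needed
linear: ✓ — exactly-once usage across g, f, p, q
affine: ✓ — no duplicate uses among g, f, p, q
relevant: ✓ — every one of g, f, p, q appears
unrestricted: ✓ — type-checks ((T3 → T3) → T3 → T3) and nothing is barred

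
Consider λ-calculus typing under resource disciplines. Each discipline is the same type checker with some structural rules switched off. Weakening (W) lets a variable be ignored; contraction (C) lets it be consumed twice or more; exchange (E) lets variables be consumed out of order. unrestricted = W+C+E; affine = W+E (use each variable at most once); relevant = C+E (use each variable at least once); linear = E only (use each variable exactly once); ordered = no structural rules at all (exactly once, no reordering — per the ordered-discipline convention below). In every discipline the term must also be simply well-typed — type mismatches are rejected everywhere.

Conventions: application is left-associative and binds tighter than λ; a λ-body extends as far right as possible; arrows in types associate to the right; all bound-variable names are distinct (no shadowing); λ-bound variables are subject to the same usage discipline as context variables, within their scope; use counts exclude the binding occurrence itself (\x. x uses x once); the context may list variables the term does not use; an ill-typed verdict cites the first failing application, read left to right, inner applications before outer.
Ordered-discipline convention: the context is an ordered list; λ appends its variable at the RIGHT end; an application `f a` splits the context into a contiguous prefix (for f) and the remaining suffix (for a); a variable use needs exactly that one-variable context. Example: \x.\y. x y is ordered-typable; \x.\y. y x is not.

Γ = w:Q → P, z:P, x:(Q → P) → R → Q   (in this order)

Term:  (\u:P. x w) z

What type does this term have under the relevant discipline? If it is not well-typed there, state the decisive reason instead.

not well-typed under relevant — needs weakening: u unused
use counts: w: 1; z: 1; x: 1; u (λ-bound): 0
uses in reading order: x, w, z
typing: well-typed — term : R → Q
per-discipline verdicts: ordered ✗; linear ✗; affine ✓; relevant ✗; unrestricted ✓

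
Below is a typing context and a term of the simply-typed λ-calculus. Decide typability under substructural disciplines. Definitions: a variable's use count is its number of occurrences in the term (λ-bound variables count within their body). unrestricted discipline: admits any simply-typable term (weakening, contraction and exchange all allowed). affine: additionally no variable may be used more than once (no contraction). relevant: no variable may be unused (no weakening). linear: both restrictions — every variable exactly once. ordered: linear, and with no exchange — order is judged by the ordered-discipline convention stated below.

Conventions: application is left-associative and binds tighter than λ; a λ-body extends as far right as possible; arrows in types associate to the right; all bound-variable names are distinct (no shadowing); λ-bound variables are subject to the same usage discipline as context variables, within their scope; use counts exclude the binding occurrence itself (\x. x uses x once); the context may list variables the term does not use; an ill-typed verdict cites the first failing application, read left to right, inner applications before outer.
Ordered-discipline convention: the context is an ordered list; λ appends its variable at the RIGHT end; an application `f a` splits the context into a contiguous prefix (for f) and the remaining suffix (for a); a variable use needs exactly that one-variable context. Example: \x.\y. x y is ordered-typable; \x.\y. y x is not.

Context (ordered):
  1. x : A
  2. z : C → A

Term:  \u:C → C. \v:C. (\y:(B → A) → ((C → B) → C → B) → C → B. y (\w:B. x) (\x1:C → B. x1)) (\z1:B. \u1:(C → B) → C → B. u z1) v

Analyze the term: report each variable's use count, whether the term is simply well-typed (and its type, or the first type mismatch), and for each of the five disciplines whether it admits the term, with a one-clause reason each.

counts: x: 1, z: 0, u [bound]: 1, v [bound]: 1, y [bound]: 1, w [bound]: 0, x1 [bound]: 1, z1 [bound]: 1, u1 [bound]: 0
uses in reading order: y, x, x1, u, z1, v
typing: ill-typed: argument of type B where C is required
ordered ✗ (not simply typable)
linear ✗ (fails simple typing)
affine ✗ (a type mismatch blocks all five)
relevant ✗ (the type mismatch rejects it)
unrestricted ✗ (not simply typable)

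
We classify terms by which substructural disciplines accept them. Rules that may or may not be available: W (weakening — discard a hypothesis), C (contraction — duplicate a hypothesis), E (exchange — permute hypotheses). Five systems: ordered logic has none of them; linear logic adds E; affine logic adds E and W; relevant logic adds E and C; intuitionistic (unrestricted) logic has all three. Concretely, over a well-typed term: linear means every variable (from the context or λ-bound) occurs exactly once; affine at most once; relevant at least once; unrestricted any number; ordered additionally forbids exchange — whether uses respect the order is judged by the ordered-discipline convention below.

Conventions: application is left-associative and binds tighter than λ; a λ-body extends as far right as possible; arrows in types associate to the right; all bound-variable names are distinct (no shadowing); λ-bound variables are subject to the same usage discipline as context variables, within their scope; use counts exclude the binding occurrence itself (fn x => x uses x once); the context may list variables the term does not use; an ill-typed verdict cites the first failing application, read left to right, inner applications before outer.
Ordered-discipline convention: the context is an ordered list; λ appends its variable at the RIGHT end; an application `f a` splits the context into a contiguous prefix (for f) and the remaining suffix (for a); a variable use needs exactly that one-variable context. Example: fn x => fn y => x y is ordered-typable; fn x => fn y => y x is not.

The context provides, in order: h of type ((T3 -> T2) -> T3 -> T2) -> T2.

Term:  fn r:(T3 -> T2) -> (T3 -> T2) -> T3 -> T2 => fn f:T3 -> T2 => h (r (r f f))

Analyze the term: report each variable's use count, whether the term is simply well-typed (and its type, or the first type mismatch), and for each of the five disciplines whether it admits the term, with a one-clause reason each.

usage: h=1, r (λ-bound)=2, f (λ-bound)=2
order of uses: h, r, r, f, f
typing: well-typed at ((T3 -> T2) -> (T3 -> T2) -> T3 -> T2) -> (T3 -> T2) -> T2
ordered: ✗, uses contraction: r ×2, f ×2
linear: ✗, uses contraction: r ×2, f ×2
affine: ✗, uses contraction: r ×2, f ×2
relevant: ✓, every one of h, r, f appears
unrestricted: ✓, type-checks (((T3 -> T2) -> (T3 -> T2) -> T3 -> T2) -> (T3 -> T2) -> T2) and nothing is barred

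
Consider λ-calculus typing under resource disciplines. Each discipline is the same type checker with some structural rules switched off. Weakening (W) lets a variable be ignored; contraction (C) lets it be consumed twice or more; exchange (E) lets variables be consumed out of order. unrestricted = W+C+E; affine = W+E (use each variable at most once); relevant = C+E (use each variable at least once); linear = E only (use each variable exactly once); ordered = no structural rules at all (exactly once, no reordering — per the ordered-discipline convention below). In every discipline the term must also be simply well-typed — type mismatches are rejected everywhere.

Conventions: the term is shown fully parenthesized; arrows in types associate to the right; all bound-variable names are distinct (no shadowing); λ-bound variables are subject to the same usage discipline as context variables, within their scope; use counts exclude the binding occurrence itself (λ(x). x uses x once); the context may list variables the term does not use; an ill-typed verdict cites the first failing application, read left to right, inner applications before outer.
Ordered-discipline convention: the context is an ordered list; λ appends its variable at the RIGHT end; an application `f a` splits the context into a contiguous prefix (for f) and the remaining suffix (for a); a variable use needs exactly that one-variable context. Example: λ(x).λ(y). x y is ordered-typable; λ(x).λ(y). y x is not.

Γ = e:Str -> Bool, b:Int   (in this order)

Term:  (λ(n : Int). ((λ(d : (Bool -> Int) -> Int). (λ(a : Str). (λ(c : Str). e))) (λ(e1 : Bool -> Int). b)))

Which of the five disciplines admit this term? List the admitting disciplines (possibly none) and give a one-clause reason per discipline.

accepted by: affine, unrestricted
usage: e=1; b=1; n (bound)=0; d (bound)=0; a (bound)=0; c (bound)=0; e1 (bound)=0
order of uses: e, b
typing: the term checks, with type Int -> Str -> Str -> Str -> Bool
ordered: ✗, needs weakening: n, d, a, c, e1 unused
linear: ✗, needs weakening: n, d, a, c, e1 unused
affine: ✓, no duplicate uses among e, b, n, d, a, c, e1
relevant: ✗, needs weakening: n, d, a, c, e1 unused
unrestricted: ✓, type-checks (Int -> Str -> Str -> Str -> Bool) and nothing is barred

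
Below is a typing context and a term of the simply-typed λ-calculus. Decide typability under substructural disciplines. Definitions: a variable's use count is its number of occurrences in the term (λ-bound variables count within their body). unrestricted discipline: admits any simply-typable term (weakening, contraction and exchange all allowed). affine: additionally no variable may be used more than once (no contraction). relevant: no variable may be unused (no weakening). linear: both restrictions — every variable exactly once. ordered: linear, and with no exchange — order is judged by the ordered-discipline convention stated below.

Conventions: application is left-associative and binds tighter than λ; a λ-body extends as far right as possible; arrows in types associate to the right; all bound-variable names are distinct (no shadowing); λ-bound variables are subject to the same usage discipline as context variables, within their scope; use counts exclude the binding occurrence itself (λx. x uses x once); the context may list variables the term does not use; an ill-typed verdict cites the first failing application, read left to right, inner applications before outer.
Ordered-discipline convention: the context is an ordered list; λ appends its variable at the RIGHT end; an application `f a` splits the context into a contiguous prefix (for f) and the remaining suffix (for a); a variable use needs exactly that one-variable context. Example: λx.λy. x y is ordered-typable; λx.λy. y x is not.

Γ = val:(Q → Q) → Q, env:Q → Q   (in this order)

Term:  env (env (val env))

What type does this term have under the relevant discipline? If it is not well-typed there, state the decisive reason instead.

term : Q
usage: val ×1, env ×3
order of uses: env, env, val, env
typing: well-typed — term : Q
summary: ordered ✗ | linear ✗ | affine ✗ | relevant ✓ | unrestricted ✓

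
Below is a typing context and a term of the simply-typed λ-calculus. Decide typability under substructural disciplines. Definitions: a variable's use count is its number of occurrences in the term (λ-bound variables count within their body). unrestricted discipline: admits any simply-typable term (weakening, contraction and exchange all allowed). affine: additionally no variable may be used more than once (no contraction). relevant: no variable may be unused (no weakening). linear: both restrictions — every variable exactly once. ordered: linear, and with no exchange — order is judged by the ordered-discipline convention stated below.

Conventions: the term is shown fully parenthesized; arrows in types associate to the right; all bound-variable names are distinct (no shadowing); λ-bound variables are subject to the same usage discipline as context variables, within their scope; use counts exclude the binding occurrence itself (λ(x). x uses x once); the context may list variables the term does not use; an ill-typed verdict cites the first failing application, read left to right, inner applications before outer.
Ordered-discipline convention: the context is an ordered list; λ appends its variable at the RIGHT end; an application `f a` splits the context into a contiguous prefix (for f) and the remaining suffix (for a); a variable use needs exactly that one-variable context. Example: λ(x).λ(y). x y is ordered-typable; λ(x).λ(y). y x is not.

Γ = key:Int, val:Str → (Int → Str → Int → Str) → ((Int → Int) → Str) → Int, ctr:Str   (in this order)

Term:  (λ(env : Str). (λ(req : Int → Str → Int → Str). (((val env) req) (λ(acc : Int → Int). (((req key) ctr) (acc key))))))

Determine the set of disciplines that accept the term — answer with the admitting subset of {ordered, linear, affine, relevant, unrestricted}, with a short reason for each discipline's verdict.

admitted in: relevant, unrestricted
variable uses: key: 2; val: 1; ctr: 1; env (bound): 1; req (bound): 2; acc (bound): 1
left-to-right use order: val, env, req, req, key, ctr, acc, key
typing: well-typed — term : Str → (Int → Str → Int → Str) → Int
ordered: ✗ — key ×2, req ×2 used more than once (contraction)
linear: ✗ — key ×2, req ×2 used more than once (contraction)
affine: ✗ — key ×2, req ×2 used more than once (contraction)
relevant: ✓ — none of key, val, ctr, env, req, acc goes unused
unrestricted: ✓ — well-typed at Str → (Int → Str → Int → Str) → Int; no restrictions here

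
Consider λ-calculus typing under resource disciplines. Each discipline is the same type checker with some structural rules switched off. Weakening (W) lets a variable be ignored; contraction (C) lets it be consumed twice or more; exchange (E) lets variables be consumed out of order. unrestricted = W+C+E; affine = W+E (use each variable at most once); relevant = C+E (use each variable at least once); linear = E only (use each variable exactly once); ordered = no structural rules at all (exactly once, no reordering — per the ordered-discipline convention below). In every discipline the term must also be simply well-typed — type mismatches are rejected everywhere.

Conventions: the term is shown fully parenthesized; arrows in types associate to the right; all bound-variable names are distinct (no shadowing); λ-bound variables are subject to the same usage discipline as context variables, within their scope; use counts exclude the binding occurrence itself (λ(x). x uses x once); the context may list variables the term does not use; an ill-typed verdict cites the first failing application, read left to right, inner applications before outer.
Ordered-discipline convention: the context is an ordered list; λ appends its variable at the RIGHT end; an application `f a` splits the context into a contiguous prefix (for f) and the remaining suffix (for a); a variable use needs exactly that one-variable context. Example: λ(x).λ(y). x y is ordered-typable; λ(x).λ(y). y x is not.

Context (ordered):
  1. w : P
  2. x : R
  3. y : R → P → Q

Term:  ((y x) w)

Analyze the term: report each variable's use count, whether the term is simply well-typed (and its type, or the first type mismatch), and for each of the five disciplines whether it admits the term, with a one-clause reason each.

counts: w: 1×, x: 1×, y: 1×
use order (left to right): y, x, w
typing: well-typed at Q
ordered ✗ (needs exchange: uses follow y, x, w)
linear ✓ (each of w, x, y used exactly once)
affine ✓ (w, x, y: no repeats, contraction unneeded)
relevant ✓ (none of w, x, y goes unused)
unrestricted ✓ (type-checks (Q) and nothing is barred)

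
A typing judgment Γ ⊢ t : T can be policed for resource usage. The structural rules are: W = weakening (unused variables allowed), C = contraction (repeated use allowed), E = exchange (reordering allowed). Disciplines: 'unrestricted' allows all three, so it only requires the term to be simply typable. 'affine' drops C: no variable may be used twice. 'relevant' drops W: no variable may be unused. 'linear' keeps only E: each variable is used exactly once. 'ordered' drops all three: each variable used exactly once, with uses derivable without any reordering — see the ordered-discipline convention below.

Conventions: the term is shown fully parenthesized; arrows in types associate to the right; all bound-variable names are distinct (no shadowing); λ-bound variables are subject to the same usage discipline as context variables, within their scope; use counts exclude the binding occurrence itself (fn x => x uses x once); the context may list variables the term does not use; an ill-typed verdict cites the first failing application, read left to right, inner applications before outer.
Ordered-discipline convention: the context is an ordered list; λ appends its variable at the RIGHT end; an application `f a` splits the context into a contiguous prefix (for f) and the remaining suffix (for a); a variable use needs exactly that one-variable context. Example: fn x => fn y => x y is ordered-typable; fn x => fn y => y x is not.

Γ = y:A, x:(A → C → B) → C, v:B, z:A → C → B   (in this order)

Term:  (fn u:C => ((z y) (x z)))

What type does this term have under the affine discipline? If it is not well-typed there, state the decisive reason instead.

not well-typed under affine — repeated use of z ×2
use counts: y=1; x=1; v=0; z=2; u [bound]=0
uses in reading order: z, y, x, z
typing: well-typed at C → B
all disciplines: ordered ✗; linear ✗; affine ✗; relevant ✗; unrestricted ✓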